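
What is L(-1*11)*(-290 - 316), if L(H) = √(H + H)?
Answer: -606*I*√22 ≈ -2842.4*I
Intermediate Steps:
L(H) = √2*√H (L(H) = √(2*H) = √2*√H)
L(-1*11)*(-290 - 316) = (√2*√(-1*11))*(-290 - 316) = (√2*√(-11))*(-606) = (√2*(I*√11))*(-606) = (I*√22)*(-606) = -606*I*√22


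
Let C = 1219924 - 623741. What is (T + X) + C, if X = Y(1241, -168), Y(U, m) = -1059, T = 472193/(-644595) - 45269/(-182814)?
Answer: 7792216042870097/13093443370 ≈ 5.9512e+5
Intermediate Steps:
T = -6349257783/13093443370 (T = 472193*(-1/644595) - 45269*(-1/182814) = -472193/644595 + 45269/182814 = -6349257783/13093443370 ≈ -0.48492)
X = -1059
C = 596183
(T + X) + C = (-6349257783/13093443370 - 1059) + 596183 = -13872305786613/13093443370 + 596183 = 7792216042870097/13093443370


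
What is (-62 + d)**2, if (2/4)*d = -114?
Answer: 84100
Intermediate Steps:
d = -228 (d = 2*(-114) = -228)
(-62 + d)**2 = (-62 - 228)**2 = (-290)**2 = 84100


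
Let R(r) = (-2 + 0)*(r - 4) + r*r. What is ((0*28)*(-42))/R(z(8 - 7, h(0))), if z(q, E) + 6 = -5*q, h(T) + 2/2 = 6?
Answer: 0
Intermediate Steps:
h(T) = 5 (h(T) = -1 + 6 = 5)
z(q, E) = -6 - 5*q
R(r) = 8 + r² - 2*r (R(r) = -2*(-4 + r) + r² = (8 - 2*r) + r² = 8 + r² - 2*r)
((0*28)*(-42))/R(z(8 - 7, h(0))) = ((0*28)*(-42))/(8 + (-6 - 5*(8 - 7))² - 2*(-6 - 5*(8 - 7))) = (0*(-42))/(8 + (-6 - 5*1)² - 2*(-6 - 5*1)) = 0/(8 + (-6 - 5)² - 2*(-6 - 5)) = 0/(8 + (-11)² - 2*(-11)) = 0/(8 + 121 + 22) = 0/151 = 0*(1/151) = 0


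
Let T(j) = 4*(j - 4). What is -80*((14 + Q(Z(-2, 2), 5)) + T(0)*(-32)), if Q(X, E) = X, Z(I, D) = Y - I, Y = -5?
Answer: -41840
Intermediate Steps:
Z(I, D) = -5 - I
T(j) = -16 + 4*j (T(j) = 4*(-4 + j) = -16 + 4*j)
-80*((14 + Q(Z(-2, 2), 5)) + T(0)*(-32)) = -80*((14 + (-5 - 1*(-2))) + (-16 + 4*0)*(-32)) = -80*((14 + (-5 + 2)) + (-16 + 0)*(-32)) = -80*((14 - 3) - 16*(-32)) = -80*(11 + 512) = -80*523 = -41840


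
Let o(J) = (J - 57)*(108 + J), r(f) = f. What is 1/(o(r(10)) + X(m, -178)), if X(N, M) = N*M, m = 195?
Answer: -1/40256 ≈ -2.4841e-5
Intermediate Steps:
o(J) = (-57 + J)*(108 + J)
X(N, M) = M*N
1/(o(r(10)) + X(m, -178)) = 1/((-6156 + 10**2 + 51*10) - 178*195) = 1/((-6156 + 100 + 510) - 34710) = 1/(-5546 - 34710) = 1/(-40256) = -1/40256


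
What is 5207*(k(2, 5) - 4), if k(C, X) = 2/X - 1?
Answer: -119761/5 ≈ -23952.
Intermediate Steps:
k(C, X) = -1 + 2/X
5207*(k(2, 5) - 4) = 5207*((2 - 1*5)/5 - 4) = 5207*((2 - 5)/5 - 4) = 5207*((⅕)*(-3) - 4) = 5207*(-⅗ - 4) = 5207*(-23/5) = -119761/5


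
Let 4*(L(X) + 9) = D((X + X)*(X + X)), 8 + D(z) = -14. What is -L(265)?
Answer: 29/2 ≈ 14.500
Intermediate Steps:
D(z) = -22 (D(z) = -8 - 14 = -22)
L(X) = -29/2 (L(X) = -9 + (¼)*(-22) = -9 - 11/2 = -29/2)
-L(265) = -1*(-29/2) = 29/2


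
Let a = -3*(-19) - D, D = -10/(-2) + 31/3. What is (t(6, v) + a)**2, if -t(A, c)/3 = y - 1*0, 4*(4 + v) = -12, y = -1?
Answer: 17956/9 ≈ 1995.1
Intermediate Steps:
v = -7 (v = -4 + (1/4)*(-12) = -4 - 3 = -7)
D = 46/3 (D = -10*(-1/2) + 31*(1/3) = 5 + 31/3 = 46/3 ≈ 15.333)
a = 125/3 (a = -3*(-19) - 1*46/3 = 57 - 46/3 = 125/3 ≈ 41.667)
t(A, c) = 3 (t(A, c) = -3*(-1 - 1*0) = -3*(-1 + 0) = -3*(-1) = 3)
(t(6, v) + a)**2 = (3 + 125/3)**2 = (134/3)**2 = 17956/9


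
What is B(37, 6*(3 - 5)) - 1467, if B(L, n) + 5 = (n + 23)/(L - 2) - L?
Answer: -52804/35 ≈ -1508.7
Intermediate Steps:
B(L, n) = -5 - L + (23 + n)/(-2 + L) (B(L, n) = -5 + ((n + 23)/(L - 2) - L) = -5 + ((23 + n)/(-2 + L) - L) = -5 + (-L + (23 + n)/(-2 + L)) = -5 - L + (23 + n)/(-2 + L))
B(37, 6*(3 - 5)) - 1467 = (33 + 6*(3 - 5) - 1*37**2 - 3*37)/(-2 + 37) - 1467 = (33 + 6*(-2) - 1*1369 - 111)/35 - 1467 = (33 - 12 - 1369 - 111)/35 - 1467 = (1/35)*(-1459) - 1467 = -1459/35 - 1467 = -52804/35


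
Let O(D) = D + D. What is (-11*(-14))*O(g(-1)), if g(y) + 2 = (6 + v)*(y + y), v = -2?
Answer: -3080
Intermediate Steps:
g(y) = -2 + 8*y (g(y) = -2 + (6 - 2)*(y + y) = -2 + 4*(2*y) = -2 + 8*y)
O(D) = 2*D
(-11*(-14))*O(g(-1)) = (-11*(-14))*(2*(-2 + 8*(-1))) = 154*(2*(-2 - 8)) = 154*(2*(-10)) = 154*(-20) = -3080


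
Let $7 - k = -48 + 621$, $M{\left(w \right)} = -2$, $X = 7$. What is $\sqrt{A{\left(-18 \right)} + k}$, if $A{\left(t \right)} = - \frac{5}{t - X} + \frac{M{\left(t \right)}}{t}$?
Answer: $\frac{4 i \sqrt{7955}}{15} \approx 23.784 i$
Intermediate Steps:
$A{\left(t \right)} = - \frac{5}{-7 + t} - \frac{2}{t}$ ($A{\left(t \right)} = - \frac{5}{t - 7} - \frac{2}{t} = - \frac{5}{-7 + t} - \frac{2}{t}$)
$k = -566$ ($k = 7 - \left(-48 + 621\right) = 7 - 573 = -566$)
$\sqrt{A{\left(-18 \right)} + k} = \sqrt{\frac{7 \left(2 - -18\right)}{\left(-18\right) \left(-7 - 18\right)} - 566} = \sqrt{7 \left(- \frac{1}{18}\right) \frac{1}{-25} \left(2 + 18\right) - 566} = \sqrt{7 \left(- \frac{1}{18}\right) \left(- \frac{1}{25}\right) 20 - 566} = \sqrt{\frac{14}{45} - 566} = \sqrt{- \frac{25456}{45}} = \frac{4 i \sqrt{7955}}{15}$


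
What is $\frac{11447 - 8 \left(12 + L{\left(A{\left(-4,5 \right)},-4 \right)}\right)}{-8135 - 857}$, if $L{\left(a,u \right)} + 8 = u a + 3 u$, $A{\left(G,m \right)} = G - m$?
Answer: $- \frac{11223}{8992} \approx -1.2481$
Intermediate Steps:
$L{\left(a,u \right)} = -8 + 3 u + a u$ ($L{\left(a,u \right)} = -8 + \left(u a + 3 u\right) = -8 + \left(a u + 3 u\right) = -8 + \left(3 u + a u\right) = -8 + 3 u + a u$)
$\frac{11447 - 8 \left(12 + L{\left(A{\left(-4,5 \right)},-4 \right)}\right)}{-8135 - 857} = \frac{11447 - 8 \left(12 + \left(-8 + 3 \left(-4\right) + \left(-4 - 5\right) \left(-4\right)\right)\right)}{-8135 - 857} = \frac{11447 - 8 \left(12 - \left(20 - \left(-4 - 5\right) \left(-4\right)\right)\right)}{-8992} = \left(11447 - 8 \left(12 - -16\right)\right) \left(- \frac{1}{8992}\right) = \left(11447 - 8 \left(12 + 16\right)\right) \left(- \frac{1}{8992}\right) = \left(11447 - 224\right) \left(- \frac{1}{8992}\right) = 11223 \left(- \frac{1}{8992}\right) = - \frac{11223}{8992}$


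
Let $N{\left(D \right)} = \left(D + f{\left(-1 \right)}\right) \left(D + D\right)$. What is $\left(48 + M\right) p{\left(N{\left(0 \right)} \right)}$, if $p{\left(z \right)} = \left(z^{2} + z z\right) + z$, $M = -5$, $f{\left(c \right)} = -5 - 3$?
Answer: $0$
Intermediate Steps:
$f{\left(c \right)} = -8$ ($f{\left(c \right)} = -5 - 3 = -8$)
$N{\left(D \right)} = 2 D \left(-8 + D\right)$ ($N{\left(D \right)} = \left(D - 8\right) \left(D + D\right) = \left(-8 + D\right) 2 D = 2 D \left(-8 + D\right)$)
$p{\left(z \right)} = z + 2 z^{2}$ ($p{\left(z \right)} = \left(z^{2} + z^{2}\right) + z = 2 z^{2} + z = z + 2 z^{2}$)
$\left(48 + M\right) p{\left(N{\left(0 \right)} \right)} = \left(48 - 5\right) 2 \cdot 0 \left(-8 + 0\right) \left(1 + 2 \cdot 2 \cdot 0 \left(-8 + 0\right)\right) = 43 \cdot 2 \cdot 0 \left(-8\right) \left(1 + 2 \cdot 2 \cdot 0 \left(-8\right)\right) = 43 \cdot 0 \left(1 + 2 \cdot 0\right) = 43 \cdot 0 \left(1 + 0\right) = 43 \cdot 0 \cdot 1 = 43 \cdot 0 = 0$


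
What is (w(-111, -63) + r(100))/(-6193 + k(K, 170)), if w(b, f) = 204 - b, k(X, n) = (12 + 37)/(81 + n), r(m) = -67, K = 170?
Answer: -31124/777197 ≈ -0.040046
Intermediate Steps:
k(X, n) = 49/(81 + n)
(w(-111, -63) + r(100))/(-6193 + k(K, 170)) = ((204 - 1*(-111)) - 67)/(-6193 + 49/(81 + 170)) = ((204 + 111) - 67)/(-6193 + 49/251) = (315 - 67)/(-6193 + 49*(1/251)) = 248/(-6193 + 49/251) = 248/(-1554394/251) = 248*(-251/1554394) = -31124/777197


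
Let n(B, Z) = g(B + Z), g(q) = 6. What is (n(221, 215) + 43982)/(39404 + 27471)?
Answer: 43988/66875 ≈ 0.65776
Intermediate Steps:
n(B, Z) = 6
(n(221, 215) + 43982)/(39404 + 27471) = (6 + 43982)/(39404 + 27471) = 43988/66875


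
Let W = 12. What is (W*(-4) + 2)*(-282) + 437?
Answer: 13409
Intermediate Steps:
(W*(-4) + 2)*(-282) + 437 = (12*(-4) + 2)*(-282) + 437 = (-48 + 2)*(-282) + 437 = -46*(-282) + 437 = 12972 + 437 = 13409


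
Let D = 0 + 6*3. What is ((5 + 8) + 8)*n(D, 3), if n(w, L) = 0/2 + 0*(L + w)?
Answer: 0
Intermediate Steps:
D = 18 (D = 0 + 18 = 18)
n(w, L) = 0 (n(w, L) = 0*(1/2) + 0 = 0 + 0 = 0)
((5 + 8) + 8)*n(D, 3) = ((5 + 8) + 8)*0 = (13 + 8)*0 = 21*0 = 0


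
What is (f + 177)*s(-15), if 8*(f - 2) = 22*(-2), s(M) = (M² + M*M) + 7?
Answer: 158579/2 ≈ 79290.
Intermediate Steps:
s(M) = 7 + 2*M² (s(M) = (M² + M²) + 7 = 2*M² + 7 = 7 + 2*M²)
f = -7/2 (f = 2 + (22*(-2))/8 = 2 + (⅛)*(-44) = 2 - 11/2 = -7/2 ≈ -3.5000)
(f + 177)*s(-15) = (-7/2 + 177)*(7 + 2*(-15)²) = 347*(7 + 2*225)/2 = 347*(7 + 450)/2 = (347/2)*457 = 158579/2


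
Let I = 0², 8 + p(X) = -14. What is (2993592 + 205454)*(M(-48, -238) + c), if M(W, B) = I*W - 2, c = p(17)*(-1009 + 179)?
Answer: 58408181868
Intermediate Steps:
p(X) = -22 (p(X) = -8 - 14 = -22)
c = 18260 (c = -22*(-1009 + 179) = -22*(-830) = 18260)
I = 0
M(W, B) = -2 (M(W, B) = 0*W - 2 = 0 - 2 = -2)
(2993592 + 205454)*(M(-48, -238) + c) = (2993592 + 205454)*(-2 + 18260) = 3199046*18258 = 58408181868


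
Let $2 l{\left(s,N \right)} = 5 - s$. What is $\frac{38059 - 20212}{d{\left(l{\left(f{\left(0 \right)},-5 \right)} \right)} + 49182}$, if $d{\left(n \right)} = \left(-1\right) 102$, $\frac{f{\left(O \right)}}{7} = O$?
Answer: $\frac{5949}{16360} \approx 0.36363$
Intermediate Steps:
$f{\left(O \right)} = 7 O$
$l{\left(s,N \right)} = \frac{5}{2} - \frac{s}{2}$ ($l{\left(s,N \right)} = \frac{5 - s}{2} = \frac{5}{2} - \frac{s}{2}$)
$d{\left(n \right)} = -102$
$\frac{38059 - 20212}{d{\left(l{\left(f{\left(0 \right)},-5 \right)} \right)} + 49182} = \frac{38059 - 20212}{-102 + 49182} = \frac{17847}{49080} = 17847 \cdot \frac{1}{49080} = \frac{5949}{16360}$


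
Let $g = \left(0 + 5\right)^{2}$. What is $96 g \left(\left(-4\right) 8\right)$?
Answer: $-76800$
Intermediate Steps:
$g = 25$ ($g = 5^{2} = 25$)
$96 g \left(\left(-4\right) 8\right) = 96 \cdot 25 \left(\left(-4\right) 8\right) = 2400 \left(-32\right) = -76800$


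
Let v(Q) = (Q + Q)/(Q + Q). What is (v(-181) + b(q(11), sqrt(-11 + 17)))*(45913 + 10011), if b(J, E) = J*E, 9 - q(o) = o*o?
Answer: 55924 - 6263488*sqrt(6) ≈ -1.5286e+7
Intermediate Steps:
q(o) = 9 - o**2 (q(o) = 9 - o*o = 9 - o**2)
b(J, E) = E*J
v(Q) = 1 (v(Q) = (2*Q)/((2*Q)) = (2*Q)*(1/(2*Q)) = 1)
(v(-181) + b(q(11), sqrt(-11 + 17)))*(45913 + 10011) = (1 + sqrt(-11 + 17)*(9 - 1*11**2))*(45913 + 10011) = (1 + sqrt(6)*(9 - 1*121))*55924 = (1 + sqrt(6)*(9 - 121))*55924 = (1 + sqrt(6)*(-112))*55924 = (1 - 112*sqrt(6))*55924 = 55924 - 6263488*sqrt(6)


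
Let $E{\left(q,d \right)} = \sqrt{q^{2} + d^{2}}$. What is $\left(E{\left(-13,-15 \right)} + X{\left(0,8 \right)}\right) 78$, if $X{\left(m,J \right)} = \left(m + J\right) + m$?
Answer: $624 + 78 \sqrt{394} \approx 2172.3$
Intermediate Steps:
$X{\left(m,J \right)} = J + 2 m$ ($X{\left(m,J \right)} = \left(J + m\right) + m = J + 2 m$)
$E{\left(q,d \right)} = \sqrt{d^{2} + q^{2}}$
$\left(E{\left(-13,-15 \right)} + X{\left(0,8 \right)}\right) 78 = \left(\sqrt{\left(-15\right)^{2} + \left(-13\right)^{2}} + \left(8 + 2 \cdot 0\right)\right) 78 = \left(\sqrt{225 + 169} + \left(8 + 0\right)\right) 78 = \left(\sqrt{394} + 8\right) 78 = \left(8 + \sqrt{394}\right) 78 = 624 + 78 \sqrt{394}$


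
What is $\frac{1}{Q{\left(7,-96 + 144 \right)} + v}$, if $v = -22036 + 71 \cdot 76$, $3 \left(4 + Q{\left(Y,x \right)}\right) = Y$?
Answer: $- \frac{3}{49925} \approx -6.009 \cdot 10^{-5}$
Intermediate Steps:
$Q{\left(Y,x \right)} = -4 + \frac{Y}{3}$
$v = -16640$ ($v = -22036 + 5396 = -16640$)
$\frac{1}{Q{\left(7,-96 + 144 \right)} + v} = \frac{1}{\left(-4 + \frac{1}{3} \cdot 7\right) - 16640} = \frac{1}{\left(-4 + \frac{7}{3}\right) - 16640} = \frac{1}{- \frac{5}{3} - 16640} = \frac{1}{- \frac{49925}{3}} = - \frac{3}{49925}$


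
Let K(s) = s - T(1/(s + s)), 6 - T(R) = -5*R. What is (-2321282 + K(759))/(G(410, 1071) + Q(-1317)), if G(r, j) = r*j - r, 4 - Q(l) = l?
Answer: -3522563027/667951878 ≈ -5.2737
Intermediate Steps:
T(R) = 6 + 5*R (T(R) = 6 - (-5)*R = 6 + 5*R)
Q(l) = 4 - l
G(r, j) = -r + j*r (G(r, j) = j*r - r = -r + j*r)
K(s) = -6 + s - 5/(2*s) (K(s) = s - (6 + 5/(s + s)) = s - (6 + 5/((2*s))) = s - (6 + 5*(1/(2*s))) = s - (6 + 5/(2*s)) = s + (-6 - 5/(2*s)) = -6 + s - 5/(2*s))
(-2321282 + K(759))/(G(410, 1071) + Q(-1317)) = (-2321282 + (-6 + 759 - 5/2/759))/(410*(-1 + 1071) + (4 - 1*(-1317))) = (-2321282 + (-6 + 759 - 5/2*1/759))/(410*1070 + (4 + 1317)) = (-2321282 + (-6 + 759 - 5/1518))/(438700 + 1321) = (-2321282 + 1143049/1518)/440021 = -3522563027/1518*1/440021 = -3522563027/667951878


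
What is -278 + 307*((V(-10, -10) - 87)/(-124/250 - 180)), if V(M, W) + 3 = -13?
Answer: -2319611/22562 ≈ -102.81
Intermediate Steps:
V(M, W) = -16 (V(M, W) = -3 - 13 = -16)
-278 + 307*((V(-10, -10) - 87)/(-124/250 - 180)) = -278 + 307*((-16 - 87)/(-124/250 - 180)) = -278 + 307*(-103/(-124*1/250 - 180)) = -278 + 307*(-103/(-62/125 - 180)) = -278 + 307*(-103/(-22562/125)) = -278 + 307*(-103*(-125/22562)) = -278 + 307*(12875/22562) = -278 + 3952625/22562 = -2319611/22562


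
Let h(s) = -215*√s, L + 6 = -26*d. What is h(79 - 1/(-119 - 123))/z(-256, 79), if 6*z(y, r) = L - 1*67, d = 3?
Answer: 645*√38238/1661 ≈ 75.934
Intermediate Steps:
L = -84 (L = -6 - 26*3 = -6 - 78 = -84)
z(y, r) = -151/6 (z(y, r) = (-84 - 1*67)/6 = (-84 - 67)/6 = (⅙)*(-151) = -151/6)
h(79 - 1/(-119 - 123))/z(-256, 79) = (-215*√(79 - 1/(-119 - 123)))/(-151/6) = -215*√(79 - 1/(-242))*(-6/151) = -215*√(79 - 1*(-1/242))*(-6/151) = -215*√(79 + 1/242)*(-6/151) = -215*√38238/22*(-6/151) = 645*√38238/1661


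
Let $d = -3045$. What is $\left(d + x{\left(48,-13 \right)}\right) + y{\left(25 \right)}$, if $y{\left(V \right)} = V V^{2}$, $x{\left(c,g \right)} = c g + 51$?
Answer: $12007$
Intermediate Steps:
$x{\left(c,g \right)} = 51 + c g$
$y{\left(V \right)} = V^{3}$
$\left(d + x{\left(48,-13 \right)}\right) + y{\left(25 \right)} = \left(-3045 + \left(51 + 48 \left(-13\right)\right)\right) + 25^{3} = \left(-3045 + \left(51 - 624\right)\right) + 15625 = \left(-3045 - 573\right) + 15625 = -3618 + 15625 = 12007$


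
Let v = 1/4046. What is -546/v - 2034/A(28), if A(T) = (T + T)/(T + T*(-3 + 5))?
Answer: -2212167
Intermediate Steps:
A(T) = ⅔ (A(T) = (2*T)/(T + T*2) = (2*T)/(T + 2*T) = (2*T)/((3*T)) = (2*T)*(1/(3*T)) = ⅔)
v = 1/4046 ≈ 0.00024716
-546/v - 2034/A(28) = -546/1/4046 - 2034/⅔ = -546*4046 - 2034*3/2 = -2209116 - 3051 = -2212167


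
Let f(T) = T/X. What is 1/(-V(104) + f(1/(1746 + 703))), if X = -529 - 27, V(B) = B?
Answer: -1361644/141610977 ≈ -0.0096154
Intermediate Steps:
X = -556
f(T) = -T/556 (f(T) = T/(-556) = T*(-1/556) = -T/556)
1/(-V(104) + f(1/(1746 + 703))) = 1/(-1*104 - 1/(556*(1746 + 703))) = 1/(-104 - 1/556/2449) = 1/(-104 - 1/556*1/2449) = 1/(-104 - 1/1361644) = 1/(-141610977/1361644) = -1361644/141610977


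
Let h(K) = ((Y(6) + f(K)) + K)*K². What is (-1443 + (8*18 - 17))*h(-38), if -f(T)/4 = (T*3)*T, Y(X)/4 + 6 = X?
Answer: 33000679264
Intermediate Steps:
Y(X) = -24 + 4*X
f(T) = -12*T² (f(T) = -4*T*3*T = -4*3*T*T = -12*T²)
h(K) = K²*(K - 12*K²) (h(K) = (((-24 + 4*6) - 12*K²) + K)*K² = (((-24 + 24) - 12*K²) + K)*K² = ((0 - 12*K²) + K)*K² = (-12*K² + K)*K² = (K - 12*K²)*K² = K²*(K - 12*K²))
(-1443 + (8*18 - 17))*h(-38) = (-1443 + (8*18 - 17))*((-38)³*(1 - 12*(-38))) = (-1443 + (144 - 17))*(-54872*(1 + 456)) = (-1443 + 127)*(-54872*457) = -1316*(-25076504) = 33000679264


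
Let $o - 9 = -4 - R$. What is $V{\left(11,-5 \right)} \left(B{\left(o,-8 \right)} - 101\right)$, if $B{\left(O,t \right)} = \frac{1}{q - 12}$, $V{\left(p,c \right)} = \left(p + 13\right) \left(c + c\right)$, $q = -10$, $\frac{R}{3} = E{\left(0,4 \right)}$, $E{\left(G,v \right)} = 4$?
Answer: $\frac{266760}{11} \approx 24251.0$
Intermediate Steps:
$R = 12$ ($R = 3 \cdot 4 = 12$)
$V{\left(p,c \right)} = 2 c \left(13 + p\right)$ ($V{\left(p,c \right)} = \left(13 + p\right) 2 c = 2 c \left(13 + p\right)$)
$o = -7$ ($o = 9 - 16 = -7$)
$B{\left(O,t \right)} = - \frac{1}{22}$ ($B{\left(O,t \right)} = \frac{1}{-10 - 12} = \frac{1}{-22} = - \frac{1}{22}$)
$V{\left(11,-5 \right)} \left(B{\left(o,-8 \right)} - 101\right) = 2 \left(-5\right) \left(13 + 11\right) \left(- \frac{1}{22} - 101\right) = 2 \left(-5\right) 24 \left(- \frac{2223}{22}\right) = \left(-240\right) \left(- \frac{2223}{22}\right) = \frac{266760}{11}$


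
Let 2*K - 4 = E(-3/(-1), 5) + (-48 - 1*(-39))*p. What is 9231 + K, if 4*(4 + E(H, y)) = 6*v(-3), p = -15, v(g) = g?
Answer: 37185/4 ≈ 9296.3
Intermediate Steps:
E(H, y) = -17/2 (E(H, y) = -4 + (6*(-3))/4 = -4 + (1/4)*(-18) = -4 - 9/2 = -17/2)
K = 261/4 (K = 2 + (-17/2 + (-48 - 1*(-39))*(-15))/2 = 2 + (-17/2 + (-48 + 39)*(-15))/2 = 2 + (-17/2 - 9*(-15))/2 = 2 + (-17/2 + 135)/2 = 2 + (1/2)*(253/2) = 2 + 253/4 = 261/4 ≈ 65.250)
9231 + K = 9231 + 261/4 = 37185/4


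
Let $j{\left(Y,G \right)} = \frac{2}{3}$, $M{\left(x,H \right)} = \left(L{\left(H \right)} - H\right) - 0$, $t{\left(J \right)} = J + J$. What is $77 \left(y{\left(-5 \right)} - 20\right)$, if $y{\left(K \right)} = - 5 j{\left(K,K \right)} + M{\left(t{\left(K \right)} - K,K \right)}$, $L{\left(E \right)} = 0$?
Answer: $- \frac{4235}{3} \approx -1411.7$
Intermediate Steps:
$t{\left(J \right)} = 2 J$
$M{\left(x,H \right)} = - H$ ($M{\left(x,H \right)} = \left(0 - H\right) - 0 = - H + 0 = - H$)
$j{\left(Y,G \right)} = \frac{2}{3}$ ($j{\left(Y,G \right)} = 2 \cdot \frac{1}{3} = \frac{2}{3}$)
$y{\left(K \right)} = - \frac{10}{3} - K$ ($y{\left(K \right)} = \left(-5\right) \frac{2}{3} - K = - \frac{10}{3} - K$)
$77 \left(y{\left(-5 \right)} - 20\right) = 77 \left(\left(- \frac{10}{3} - -5\right) - 20\right) = 77 \left(\left(- \frac{10}{3} + 5\right) - 20\right) = 77 \left(\frac{5}{3} - 20\right) = 77 \left(- \frac{55}{3}\right) = - \frac{4235}{3}$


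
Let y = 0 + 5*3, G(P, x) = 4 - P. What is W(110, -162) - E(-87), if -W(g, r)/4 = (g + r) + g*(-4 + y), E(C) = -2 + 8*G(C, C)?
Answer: -5358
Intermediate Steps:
y = 15 (y = 0 + 15 = 15)
E(C) = 30 - 8*C (E(C) = -2 + 8*(4 - C) = -2 + (32 - 8*C) = 30 - 8*C)
W(g, r) = -48*g - 4*r (W(g, r) = -4*((g + r) + g*(-4 + 15)) = -4*((g + r) + g*11) = -4*((g + r) + 11*g) = -4*(r + 12*g) = -48*g - 4*r)
W(110, -162) - E(-87) = (-48*110 - 4*(-162)) - (30 - 8*(-87)) = (-5280 + 648) - (30 + 696) = -4632 - 1*726 = -4632 - 726 = -5358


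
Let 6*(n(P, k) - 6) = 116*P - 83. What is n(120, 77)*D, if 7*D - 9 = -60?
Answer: -235841/14 ≈ -16846.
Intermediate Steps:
D = -51/7 (D = 9/7 + (1/7)*(-60) = 9/7 - 60/7 = -51/7 ≈ -7.2857)
n(P, k) = -47/6 + 58*P/3 (n(P, k) = 6 + (116*P - 83)/6 = 6 + (-83 + 116*P)/6 = 6 + (-83/6 + 58*P/3) = -47/6 + 58*P/3)
n(120, 77)*D = (-47/6 + (58/3)*120)*(-51/7) = (-47/6 + 2320)*(-51/7) = (13873/6)*(-51/7) = -235841/14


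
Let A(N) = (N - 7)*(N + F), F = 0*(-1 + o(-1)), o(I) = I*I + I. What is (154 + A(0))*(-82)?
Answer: -12628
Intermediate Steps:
o(I) = I + I² (o(I) = I² + I = I + I²)
F = 0 (F = 0*(-1 - (1 - 1)) = 0*(-1 - 1*0) = 0*(-1 + 0) = 0*(-1) = 0)
A(N) = N*(-7 + N) (A(N) = (N - 7)*(N + 0) = (-7 + N)*N = N*(-7 + N))
(154 + A(0))*(-82) = (154 + 0*(-7 + 0))*(-82) = (154 + 0*(-7))*(-82) = (154 + 0)*(-82) = 154*(-82) = -12628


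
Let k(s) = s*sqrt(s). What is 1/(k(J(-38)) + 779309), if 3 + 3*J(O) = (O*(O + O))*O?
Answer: 21041343/1338234914747710 + 3621651*I*sqrt(2721)/1338234914747710 ≈ 1.5723e-8 + 1.4117e-7*I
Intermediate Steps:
J(O) = -1 + 2*O**3/3 (J(O) = -1 + ((O*(O + O))*O)/3 = -1 + ((O*(2*O))*O)/3 = -1 + ((2*O**2)*O)/3 = -1 + (2*O**3)/3 = -1 + 2*O**3/3)
k(s) = s**(3/2)
1/(k(J(-38)) + 779309) = 1/((-1 + (2/3)*(-38)**3)**(3/2) + 779309) = 1/((-1 + (2/3)*(-54872))**(3/2) + 779309) = 1/((-1 - 109744/3)**(3/2) + 779309) = 1/((-109747/3)**(3/2) + 779309) = 1/(-1207217*I*sqrt(2721)/9 + 779309) = 1/(779309 - 1207217*I*sqrt(2721)/9)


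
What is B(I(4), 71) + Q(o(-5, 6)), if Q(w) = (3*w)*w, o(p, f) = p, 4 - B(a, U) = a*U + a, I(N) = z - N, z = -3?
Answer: 583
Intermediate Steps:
I(N) = -3 - N
B(a, U) = 4 - a - U*a (B(a, U) = 4 - (a*U + a) = 4 - (U*a + a) = 4 - (a + U*a) = 4 + (-a - U*a) = 4 - a - U*a)
Q(w) = 3*w²
B(I(4), 71) + Q(o(-5, 6)) = (4 - (-3 - 1*4) - 1*71*(-3 - 1*4)) + 3*(-5)² = (4 - (-3 - 4) - 1*71*(-3 - 4)) + 3*25 = (4 - 1*(-7) - 1*71*(-7)) + 75 = (4 + 7 + 497) + 75 = 508 + 75 = 583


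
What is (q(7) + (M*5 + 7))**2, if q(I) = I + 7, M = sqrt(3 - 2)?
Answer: 676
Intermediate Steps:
M = 1 (M = sqrt(1) = 1)
q(I) = 7 + I
(q(7) + (M*5 + 7))**2 = ((7 + 7) + (1*5 + 7))**2 = (14 + (5 + 7))**2 = (14 + 12)**2 = 26**2 = 676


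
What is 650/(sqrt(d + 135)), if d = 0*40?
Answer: 130*sqrt(15)/9 ≈ 55.943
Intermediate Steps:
d = 0
650/(sqrt(d + 135)) = 650/(sqrt(0 + 135)) = 650/(sqrt(135)) = 650/((3*sqrt(15))) = 650*(sqrt(15)/45) = 130*sqrt(15)/9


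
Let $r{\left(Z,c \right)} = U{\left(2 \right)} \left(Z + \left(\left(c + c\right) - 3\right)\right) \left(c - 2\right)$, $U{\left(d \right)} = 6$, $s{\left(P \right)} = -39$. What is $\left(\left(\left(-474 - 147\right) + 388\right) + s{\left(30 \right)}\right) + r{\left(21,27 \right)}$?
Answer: $10528$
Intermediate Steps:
$r{\left(Z,c \right)} = 6 \left(-2 + c\right) \left(-3 + Z + 2 c\right)$ ($r{\left(Z,c \right)} = 6 \left(Z + \left(\left(c + c\right) - 3\right)\right) \left(c - 2\right) = 6 \left(Z + \left(2 c - 3\right)\right) \left(-2 + c\right) = 6 \left(Z + \left(-3 + 2 c\right)\right) \left(-2 + c\right) = 6 \left(-3 + Z + 2 c\right) \left(-2 + c\right) = 6 \left(-2 + c\right) \left(-3 + Z + 2 c\right)$)
$\left(\left(\left(-474 - 147\right) + 388\right) + s{\left(30 \right)}\right) + r{\left(21,27 \right)} = \left(\left(\left(-474 - 147\right) + 388\right) - 39\right) + \left(36 - 1134 - 252 + 12 \cdot 27^{2} + 6 \cdot 21 \cdot 27\right) = \left(\left(-621 + 388\right) - 39\right) + \left(36 - 1134 - 252 + 12 \cdot 729 + 3402\right) = \left(-233 - 39\right) + \left(36 - 1134 - 252 + 8748 + 3402\right) = -272 + 10800 = 10528$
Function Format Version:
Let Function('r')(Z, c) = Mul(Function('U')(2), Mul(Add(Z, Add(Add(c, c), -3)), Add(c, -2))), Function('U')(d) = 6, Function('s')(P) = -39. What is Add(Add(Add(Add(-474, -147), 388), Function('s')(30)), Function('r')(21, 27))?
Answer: 10528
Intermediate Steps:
Function('r')(Z, c) = Mul(6, Add(-2, c), Add(-3, Z, Mul(2, c))) (Function('r')(Z, c) = Mul(6, Mul(Add(Z, Add(Add(c, c), -3)), Add(c, -2))) = Mul(6, Mul(Add(Z, Add(Mul(2, c), -3)), Add(-2, c))) = Mul(6, Mul(Add(Z, Add(-3, Mul(2, c))), Add(-2, c))) = Mul(6, Mul(Add(-3, Z, Mul(2, c)), Add(-2, c))) = Mul(6, Mul(Add(-2, c), Add(-3, Z, Mul(2, c)))) = Mul(6, Add(-2, c), Add(-3, Z, Mul(2, c))))
Add(Add(Add(Add(-474, -147), 388), Function('s')(30)), Function('r')(21, 27)) = Add(Add(Add(Add(-474, -147), 388), -39), Add(36, Mul(-42, 27), Mul(-12, 21), Mul(12, Pow(27, 2)), Mul(6, 21, 27))) = Add(Add(Add(-621, 388), -39), Add(36, -1134, -252, Mul(12, 729), 3402)) = Add(Add(-233, -39), Add(36, -1134, -252, 8748, 3402)) = Add(-272, 10800) = 10528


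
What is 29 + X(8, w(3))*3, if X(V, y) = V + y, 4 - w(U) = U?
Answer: 56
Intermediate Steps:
w(U) = 4 - U
29 + X(8, w(3))*3 = 29 + (8 + (4 - 1*3))*3 = 29 + (8 + (4 - 3))*3 = 29 + (8 + 1)*3 = 29 + 9*3 = 29 + 27 = 56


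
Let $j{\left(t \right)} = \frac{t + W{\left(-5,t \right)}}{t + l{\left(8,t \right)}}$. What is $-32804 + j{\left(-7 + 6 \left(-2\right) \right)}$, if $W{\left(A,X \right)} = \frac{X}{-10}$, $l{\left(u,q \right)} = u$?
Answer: $- \frac{3608269}{110} \approx -32802.0$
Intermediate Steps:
$W{\left(A,X \right)} = - \frac{X}{10}$ ($W{\left(A,X \right)} = X \left(- \frac{1}{10}\right) = - \frac{X}{10}$)
$j{\left(t \right)} = \frac{9 t}{10 \left(8 + t\right)}$ ($j{\left(t \right)} = \frac{t - \frac{t}{10}}{t + 8} = \frac{\frac{9}{10} t}{8 + t} = \frac{9 t}{10 \left(8 + t\right)}$)
$-32804 + j{\left(-7 + 6 \left(-2\right) \right)} = -32804 + \frac{9 \left(-7 + 6 \left(-2\right)\right)}{10 \left(8 + \left(-7 + 6 \left(-2\right)\right)\right)} = -32804 + \frac{9 \left(-7 - 12\right)}{10 \left(8 - 19\right)} = -32804 + \frac{9}{10} \left(-19\right) \frac{1}{8 - 19} = -32804 + \frac{9}{10} \left(-19\right) \frac{1}{-11} = -32804 + \frac{9}{10} \left(-19\right) \left(- \frac{1}{11}\right) = -32804 + \frac{171}{110} = - \frac{3608269}{110}$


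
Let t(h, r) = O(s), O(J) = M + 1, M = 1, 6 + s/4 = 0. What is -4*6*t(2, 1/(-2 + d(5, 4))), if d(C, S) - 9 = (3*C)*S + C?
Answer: -48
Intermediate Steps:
s = -24 (s = -24 + 4*0 = -24 + 0 = -24)
d(C, S) = 9 + C + 3*C*S (d(C, S) = 9 + ((3*C)*S + C) = 9 + (3*C*S + C) = 9 + (C + 3*C*S) = 9 + C + 3*C*S)
O(J) = 2 (O(J) = 1 + 1 = 2)
t(h, r) = 2
-4*6*t(2, 1/(-2 + d(5, 4))) = -4*6*2 = -48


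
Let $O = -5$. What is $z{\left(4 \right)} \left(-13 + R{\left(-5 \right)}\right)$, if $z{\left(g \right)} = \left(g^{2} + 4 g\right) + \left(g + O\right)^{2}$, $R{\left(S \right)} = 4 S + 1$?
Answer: $-1056$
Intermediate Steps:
$R{\left(S \right)} = 1 + 4 S$
$z{\left(g \right)} = g^{2} + \left(-5 + g\right)^{2} + 4 g$ ($z{\left(g \right)} = \left(g^{2} + 4 g\right) + \left(g - 5\right)^{2} = \left(g^{2} + 4 g\right) + \left(-5 + g\right)^{2} = g^{2} + \left(-5 + g\right)^{2} + 4 g$)
$z{\left(4 \right)} \left(-13 + R{\left(-5 \right)}\right) = \left(25 - 24 + 2 \cdot 4^{2}\right) \left(-13 + \left(1 + 4 \left(-5\right)\right)\right) = \left(25 - 24 + 2 \cdot 16\right) \left(-13 + \left(1 - 20\right)\right) = \left(25 - 24 + 32\right) \left(-13 - 19\right) = 33 \left(-32\right) = -1056$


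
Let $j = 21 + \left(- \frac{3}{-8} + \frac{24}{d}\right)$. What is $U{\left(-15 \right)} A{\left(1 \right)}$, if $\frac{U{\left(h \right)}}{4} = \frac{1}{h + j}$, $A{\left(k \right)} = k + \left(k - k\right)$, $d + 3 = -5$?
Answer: $\frac{32}{27} \approx 1.1852$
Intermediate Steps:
$d = -8$ ($d = -3 - 5 = -8$)
$A{\left(k \right)} = k$ ($A{\left(k \right)} = k + 0 = k$)
$j = \frac{147}{8}$ ($j = 21 + \left(- \frac{3}{-8} + \frac{24}{-8}\right) = 21 + \left(\left(-3\right) \left(- \frac{1}{8}\right) + 24 \left(- \frac{1}{8}\right)\right) = 21 + \left(\frac{3}{8} - 3\right) = 21 - \frac{21}{8} = \frac{147}{8} \approx 18.375$)
$U{\left(h \right)} = \frac{4}{\frac{147}{8} + h}$ ($U{\left(h \right)} = \frac{4}{h + \frac{147}{8}} = \frac{4}{\frac{147}{8} + h}$)
$U{\left(-15 \right)} A{\left(1 \right)} = \frac{32}{147 + 8 \left(-15\right)} 1 = \frac{32}{147 - 120} \cdot 1 = \frac{32}{27} \cdot 1 = \frac{32}{27}$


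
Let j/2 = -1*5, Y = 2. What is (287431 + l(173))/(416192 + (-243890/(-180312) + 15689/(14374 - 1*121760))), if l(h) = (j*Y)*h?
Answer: 1374631513034868/2014685644544879 ≈ 0.68231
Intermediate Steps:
j = -10 (j = 2*(-1*5) = 2*(-5) = -10)
l(h) = -20*h (l(h) = (-10*2)*h = -20*h)
(287431 + l(173))/(416192 + (-243890/(-180312) + 15689/(14374 - 1*121760))) = (287431 - 20*173)/(416192 + (-243890/(-180312) + 15689/(14374 - 1*121760))) = (287431 - 3460)/(416192 + (-243890*(-1/180312) + 15689/(14374 - 121760))) = 283971/(416192 + (121945/90156 + 15689/(-107386))) = 283971/(416192 + (121945/90156 + 15689*(-1/107386))) = 283971/(416192 + (121945/90156 - 15689/107386)) = 283971/(416192 + 5840364143/4840746108) = 283971/(2014685644544879/4840746108) = 283971*(4840746108/2014685644544879) = 1374631513034868/2014685644544879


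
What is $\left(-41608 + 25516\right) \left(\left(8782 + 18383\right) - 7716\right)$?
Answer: $-312973308$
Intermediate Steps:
$\left(-41608 + 25516\right) \left(\left(8782 + 18383\right) - 7716\right) = - 16092 \left(27165 - 7716\right) = \left(-16092\right) 19449 = -312973308$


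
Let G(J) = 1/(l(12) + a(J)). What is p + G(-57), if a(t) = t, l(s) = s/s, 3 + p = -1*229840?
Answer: -12871209/56 ≈ -2.2984e+5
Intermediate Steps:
p = -229843 (p = -3 - 1*229840 = -3 - 229840 = -229843)
l(s) = 1
G(J) = 1/(1 + J)
p + G(-57) = -229843 + 1/(1 - 57) = -229843 + 1/(-56) = -229843 - 1/56 = -12871209/56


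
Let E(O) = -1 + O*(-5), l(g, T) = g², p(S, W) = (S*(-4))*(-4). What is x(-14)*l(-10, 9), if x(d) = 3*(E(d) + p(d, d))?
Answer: -46500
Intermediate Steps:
p(S, W) = 16*S (p(S, W) = -4*S*(-4) = 16*S)
E(O) = -1 - 5*O
x(d) = -3 + 33*d (x(d) = 3*((-1 - 5*d) + 16*d) = 3*(-1 + 11*d) = -3 + 33*d)
x(-14)*l(-10, 9) = (-3 + 33*(-14))*(-10)² = (-3 - 462)*100 = -465*100 = -46500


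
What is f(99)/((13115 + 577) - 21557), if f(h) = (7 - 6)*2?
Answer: -2/7865 ≈ -0.00025429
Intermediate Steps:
f(h) = 2 (f(h) = 1*2 = 2)
f(99)/((13115 + 577) - 21557) = 2/((13115 + 577) - 21557) = 2/(13692 - 21557) = 2/(-7865) = 2*(-1/7865) = -2/7865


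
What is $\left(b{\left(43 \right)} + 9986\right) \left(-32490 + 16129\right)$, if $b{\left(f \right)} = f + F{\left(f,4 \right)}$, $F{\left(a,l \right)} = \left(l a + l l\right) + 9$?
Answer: $-167307586$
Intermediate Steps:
$F{\left(a,l \right)} = 9 + l^{2} + a l$ ($F{\left(a,l \right)} = \left(a l + l^{2}\right) + 9 = \left(l^{2} + a l\right) + 9 = 9 + l^{2} + a l$)
$b{\left(f \right)} = 25 + 5 f$ ($b{\left(f \right)} = f + \left(9 + 4^{2} + f 4\right) = f + \left(9 + 16 + 4 f\right) = f + \left(25 + 4 f\right) = 25 + 5 f$)
$\left(b{\left(43 \right)} + 9986\right) \left(-32490 + 16129\right) = \left(\left(25 + 5 \cdot 43\right) + 9986\right) \left(-32490 + 16129\right) = \left(\left(25 + 215\right) + 9986\right) \left(-16361\right) = \left(240 + 9986\right) \left(-16361\right) = 10226 \left(-16361\right) = -167307586$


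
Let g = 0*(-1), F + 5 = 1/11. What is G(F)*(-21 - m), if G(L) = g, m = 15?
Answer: 0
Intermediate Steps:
F = -54/11 (F = -5 + 1/11 = -54/11 ≈ -4.9091)
g = 0
G(L) = 0
G(F)*(-21 - m) = 0*(-21 - 1*15) = 0*(-21 - 15) = 0*(-36) = 0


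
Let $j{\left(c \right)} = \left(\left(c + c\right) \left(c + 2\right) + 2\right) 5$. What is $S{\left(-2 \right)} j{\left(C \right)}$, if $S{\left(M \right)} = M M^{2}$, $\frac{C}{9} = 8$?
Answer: $-426320$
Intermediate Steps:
$C = 72$ ($C = 9 \cdot 8 = 72$)
$S{\left(M \right)} = M^{3}$
$j{\left(c \right)} = 10 + 10 c \left(2 + c\right)$ ($j{\left(c \right)} = \left(2 c \left(2 + c\right) + 2\right) 5 = \left(2 + 2 c \left(2 + c\right)\right) 5 = 10 + 10 c \left(2 + c\right)$)
$S{\left(-2 \right)} j{\left(C \right)} = \left(-2\right)^{3} \left(10 + 10 \cdot 72^{2} + 20 \cdot 72\right) = - 8 \left(10 + 10 \cdot 5184 + 1440\right) = - 8 \left(10 + 51840 + 1440\right) = \left(-8\right) 53290 = -426320$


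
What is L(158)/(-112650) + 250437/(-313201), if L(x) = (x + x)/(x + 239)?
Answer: -5600077503683/7003495391025 ≈ -0.79961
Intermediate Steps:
L(x) = 2*x/(239 + x) (L(x) = (2*x)/(239 + x) = 2*x/(239 + x))
L(158)/(-112650) + 250437/(-313201) = (2*158/(239 + 158))/(-112650) + 250437/(-313201) = (2*158/397)*(-1/112650) + 250437*(-1/313201) = (2*158*(1/397))*(-1/112650) - 250437/313201 = (316/397)*(-1/112650) - 250437/313201 = -158/22361025 - 250437/313201 = -5600077503683/7003495391025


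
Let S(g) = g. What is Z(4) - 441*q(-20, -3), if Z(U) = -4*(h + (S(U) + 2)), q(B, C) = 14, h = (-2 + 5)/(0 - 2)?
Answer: -6192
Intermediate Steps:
h = -3/2 (h = 3/(-2) = 3*(-½) = -3/2 ≈ -1.5000)
Z(U) = -2 - 4*U (Z(U) = -4*(-3/2 + (U + 2)) = -4*(-3/2 + (2 + U)) = -4*(½ + U) = -2 - 4*U)
Z(4) - 441*q(-20, -3) = (-2 - 4*4) - 441*14 = (-2 - 16) - 6174 = -18 - 6174 = -6192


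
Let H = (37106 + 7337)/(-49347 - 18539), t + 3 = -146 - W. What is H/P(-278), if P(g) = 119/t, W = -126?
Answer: 20861/164866 ≈ 0.12653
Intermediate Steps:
t = -23 (t = -3 + (-146 - 1*(-126)) = -3 + (-146 + 126) = -3 - 20 = -23)
P(g) = -119/23 (P(g) = 119/(-23) = 119*(-1/23) = -119/23)
H = -6349/9698 (H = 44443/(-67886) = 44443*(-1/67886) = -6349/9698 ≈ -0.65467)
H/P(-278) = -6349/(9698*(-119/23)) = -6349/9698*(-23/119) = 20861/164866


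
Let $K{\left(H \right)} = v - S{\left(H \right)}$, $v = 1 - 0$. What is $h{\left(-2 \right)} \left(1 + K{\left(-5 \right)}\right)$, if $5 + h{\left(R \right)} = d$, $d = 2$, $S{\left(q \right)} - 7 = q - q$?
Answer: $15$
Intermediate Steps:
$S{\left(q \right)} = 7$ ($S{\left(q \right)} = 7 + \left(q - q\right) = 7 + 0 = 7$)
$v = 1$ ($v = 1 + 0 = 1$)
$h{\left(R \right)} = -3$ ($h{\left(R \right)} = -5 + 2 = -3$)
$K{\left(H \right)} = -6$ ($K{\left(H \right)} = 1 - 7 = -6$)
$h{\left(-2 \right)} \left(1 + K{\left(-5 \right)}\right) = - 3 \left(1 - 6\right) = \left(-3\right) \left(-5\right) = 15$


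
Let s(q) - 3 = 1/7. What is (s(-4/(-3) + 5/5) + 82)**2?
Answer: 355216/49 ≈ 7249.3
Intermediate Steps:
s(q) = 22/7 (s(q) = 3 + 1/7 = 22/7)
(s(-4/(-3) + 5/5) + 82)**2 = (22/7 + 82)**2 = (596/7)**2 = 355216/49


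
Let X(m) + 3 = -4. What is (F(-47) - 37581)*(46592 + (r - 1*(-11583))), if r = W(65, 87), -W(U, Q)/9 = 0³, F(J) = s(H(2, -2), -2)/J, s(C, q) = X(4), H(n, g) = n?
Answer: -102754502500/47 ≈ -2.1863e+9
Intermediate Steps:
X(m) = -7 (X(m) = -3 - 4 = -7)
s(C, q) = -7
F(J) = -7/J
W(U, Q) = 0 (W(U, Q) = -9*0³ = -9*0 = 0)
r = 0
(F(-47) - 37581)*(46592 + (r - 1*(-11583))) = (-7/(-47) - 37581)*(46592 + (0 - 1*(-11583))) = (-7*(-1/47) - 37581)*(46592 + (0 + 11583)) = (7/47 - 37581)*(46592 + 11583) = -1766300/47*58175 = -102754502500/47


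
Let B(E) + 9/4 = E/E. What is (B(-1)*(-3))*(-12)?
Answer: -45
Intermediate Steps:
B(E) = -5/4 (B(E) = -9/4 + E/E = -9/4 + 1 = -5/4)
(B(-1)*(-3))*(-12) = -5/4*(-3)*(-12) = (15/4)*(-12) = -45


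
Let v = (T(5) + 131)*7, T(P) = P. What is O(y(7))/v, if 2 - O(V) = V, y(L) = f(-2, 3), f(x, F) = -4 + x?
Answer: 1/119 ≈ 0.0084034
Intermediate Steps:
v = 952 (v = (5 + 131)*7 = 136*7 = 952)
y(L) = -6 (y(L) = -4 - 2 = -6)
O(V) = 2 - V
O(y(7))/v = (2 - 1*(-6))/952 = (2 + 6)*(1/952) = 8*(1/952) = 1/119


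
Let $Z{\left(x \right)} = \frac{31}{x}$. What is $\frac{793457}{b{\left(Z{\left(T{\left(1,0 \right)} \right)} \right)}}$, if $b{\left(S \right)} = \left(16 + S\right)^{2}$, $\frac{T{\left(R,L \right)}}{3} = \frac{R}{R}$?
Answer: $\frac{7141113}{6241} \approx 1144.2$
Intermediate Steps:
$T{\left(R,L \right)} = 3$ ($T{\left(R,L \right)} = 3 \frac{R}{R} = 3 \cdot 1 = 3$)
$\frac{793457}{b{\left(Z{\left(T{\left(1,0 \right)} \right)} \right)}} = \frac{793457}{\left(16 + \frac{31}{3}\right)^{2}} = \frac{793457}{\left(\frac{79}{3}\right)^{2}} = \frac{793457}{\frac{6241}{9}} = 793457 \cdot \frac{9}{6241} = \frac{7141113}{6241}$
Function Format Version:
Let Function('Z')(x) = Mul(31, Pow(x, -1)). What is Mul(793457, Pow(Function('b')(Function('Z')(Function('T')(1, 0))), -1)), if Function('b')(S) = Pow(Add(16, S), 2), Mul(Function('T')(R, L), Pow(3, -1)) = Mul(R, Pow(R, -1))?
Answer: Rational(7141113, 6241) ≈ 1144.2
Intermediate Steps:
Function('T')(R, L) = 3 (Function('T')(R, L) = Mul(3, Mul(R, Pow(R, -1))) = Mul(3, 1) = 3)
Mul(793457, Pow(Function('b')(Function('Z')(Function('T')(1, 0))), -1)) = Mul(793457, Pow(Pow(Add(16, Mul(31, Pow(3, -1))), 2), -1)) = Mul(793457, Pow(Pow(Add(16, Mul(31, Rational(1, 3))), 2), -1)) = Mul(793457, Pow(Pow(Add(16, Rational(31, 3)), 2), -1)) = Mul(793457, Pow(Pow(Rational(79, 3), 2), -1)) = Mul(793457, Pow(Rational(6241, 9), -1)) = Mul(793457, Rational(9, 6241)) = Rational(7141113, 6241)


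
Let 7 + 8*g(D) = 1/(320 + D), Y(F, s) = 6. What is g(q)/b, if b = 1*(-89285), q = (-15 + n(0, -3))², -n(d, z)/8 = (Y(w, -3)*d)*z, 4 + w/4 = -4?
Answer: 1907/194641300 ≈ 9.7975e-6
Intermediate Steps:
w = -32 (w = -16 + 4*(-4) = -16 - 16 = -32)
n(d, z) = -48*d*z (n(d, z) = -8*6*d*z = -48*d*z)
q = 225 (q = (-15 - 48*0*(-3))² = (-15 + 0)² = (-15)² = 225)
b = -89285
g(D) = -7/8 + 1/(8*(320 + D))
g(q)/b = ((-2239 - 7*225)/(8*(320 + 225)))/(-89285) = ((⅛)*(-2239 - 1575)/545)*(-1/89285) = ((⅛)*(1/545)*(-3814))*(-1/89285) = -1907/2180*(-1/89285) = 1907/194641300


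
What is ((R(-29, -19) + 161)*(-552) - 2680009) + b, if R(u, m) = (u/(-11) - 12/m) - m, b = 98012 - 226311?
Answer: -608079628/209 ≈ -2.9095e+6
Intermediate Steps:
b = -128299
R(u, m) = -m - 12/m - u/11 (R(u, m) = (u*(-1/11) - 12/m) - m = (-u/11 - 12/m) - m = (-12/m - u/11) - m = -m - 12/m - u/11)
((R(-29, -19) + 161)*(-552) - 2680009) + b = (((-1*(-19) - 12/(-19) - 1/11*(-29)) + 161)*(-552) - 2680009) - 128299 = (((19 - 12*(-1/19) + 29/11) + 161)*(-552) - 2680009) - 128299 = (((19 + 12/19 + 29/11) + 161)*(-552) - 2680009) - 128299 = ((4654/209 + 161)*(-552) - 2680009) - 128299 = ((38303/209)*(-552) - 2680009) - 128299 = (-21143256/209 - 2680009) - 128299 = -581265137/209 - 128299 = -608079628/209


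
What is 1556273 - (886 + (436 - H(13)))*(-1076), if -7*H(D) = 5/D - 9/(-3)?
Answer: 271113139/91 ≈ 2.9793e+6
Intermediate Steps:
H(D) = -3/7 - 5/(7*D) (H(D) = -(5/D - 9/(-3))/7 = -(5/D - 9*(-1/3))/7 = -(5/D + 3)/7 = -(3 + 5/D)/7 = -3/7 - 5/(7*D))
1556273 - (886 + (436 - H(13)))*(-1076) = 1556273 - (886 + (436 - (-5 - 3*13)/(7*13)))*(-1076) = 1556273 - (886 + (436 - (-5 - 39)/(7*13)))*(-1076) = 1556273 - (886 + (436 - (-44)/(7*13)))*(-1076) = 1556273 - (886 + (436 - 1*(-44/91)))*(-1076) = 1556273 - (886 + (436 + 44/91))*(-1076) = 1556273 - (886 + 39720/91)*(-1076) = 1556273 - 120346*(-1076)/91 = 1556273 - 1*(-129492296/91) = 1556273 + 129492296/91 = 271113139/91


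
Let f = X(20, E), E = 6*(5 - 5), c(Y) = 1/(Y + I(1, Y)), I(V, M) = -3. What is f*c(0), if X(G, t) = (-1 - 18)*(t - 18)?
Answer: -114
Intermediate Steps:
c(Y) = 1/(-3 + Y) (c(Y) = 1/(Y - 3) = 1/(-3 + Y))
E = 0 (E = 6*0 = 0)
X(G, t) = 342 - 19*t (X(G, t) = -19*(-18 + t) = 342 - 19*t)
f = 342 (f = 342 - 19*0 = 342 + 0 = 342)
f*c(0) = 342/(-3 + 0) = 342/(-3) = 342*(-⅓) = -114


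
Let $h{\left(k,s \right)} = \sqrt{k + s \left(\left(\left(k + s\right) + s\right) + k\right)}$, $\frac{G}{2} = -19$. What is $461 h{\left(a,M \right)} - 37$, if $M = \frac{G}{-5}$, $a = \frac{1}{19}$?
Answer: $-37 + \frac{461 \sqrt{1050263}}{95} \approx 4936.1$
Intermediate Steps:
$a = \frac{1}{19} \approx 0.052632$
$G = -38$ ($G = 2 \left(-19\right) = -38$)
$M = \frac{38}{5}$ ($M = - \frac{38}{-5} = \left(-38\right) \left(- \frac{1}{5}\right) = \frac{38}{5} \approx 7.6$)
$h{\left(k,s \right)} = \sqrt{k + s \left(2 k + 2 s\right)}$ ($h{\left(k,s \right)} = \sqrt{k + s \left(\left(k + 2 s\right) + k\right)} = \sqrt{k + s \left(2 k + 2 s\right)}$)
$461 h{\left(a,M \right)} - 37 = 461 \sqrt{\frac{1}{19} + 2 \left(\frac{38}{5}\right)^{2} + 2 \cdot \frac{1}{19} \cdot \frac{38}{5}} - 37 = 461 \sqrt{\frac{1}{19} + 2 \cdot \frac{1444}{25} + \frac{4}{5}} - 37 = 461 \sqrt{\frac{1}{19} + \frac{2888}{25} + \frac{4}{5}} - 37 = 461 \sqrt{\frac{55277}{475}} - 37 = 461 \frac{\sqrt{1050263}}{95} - 37 = \frac{461 \sqrt{1050263}}{95} - 37 = -37 + \frac{461 \sqrt{1050263}}{95}$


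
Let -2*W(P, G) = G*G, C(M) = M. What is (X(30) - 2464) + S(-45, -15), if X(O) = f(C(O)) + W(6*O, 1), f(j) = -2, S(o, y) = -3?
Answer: -4939/2 ≈ -2469.5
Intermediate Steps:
W(P, G) = -G²/2 (W(P, G) = -G*G/2 = -G²/2)
X(O) = -5/2 (X(O) = -2 - ½*1² = -2 - ½*1 = -2 - ½ = -5/2)
(X(30) - 2464) + S(-45, -15) = (-5/2 - 2464) - 3 = -4933/2 - 3 = -4939/2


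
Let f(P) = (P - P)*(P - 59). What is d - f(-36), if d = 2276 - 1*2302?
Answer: -26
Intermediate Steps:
f(P) = 0 (f(P) = 0*(-59 + P) = 0)
d = -26 (d = 2276 - 2302 = -26)
d - f(-36) = -26 - 1*0 = -26 + 0 = -26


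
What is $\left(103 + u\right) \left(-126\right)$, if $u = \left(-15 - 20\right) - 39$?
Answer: $-3654$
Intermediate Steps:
$u = -74$ ($u = -35 - 39 = -74$)
$\left(103 + u\right) \left(-126\right) = \left(103 - 74\right) \left(-126\right) = 29 \left(-126\right) = -3654$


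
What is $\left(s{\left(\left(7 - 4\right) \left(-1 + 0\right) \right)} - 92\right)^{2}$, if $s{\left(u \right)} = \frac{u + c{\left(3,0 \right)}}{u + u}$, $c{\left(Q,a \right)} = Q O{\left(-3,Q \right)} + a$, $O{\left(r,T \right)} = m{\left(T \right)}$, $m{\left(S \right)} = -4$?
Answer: $\frac{32041}{4} \approx 8010.3$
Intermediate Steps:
$O{\left(r,T \right)} = -4$
$c{\left(Q,a \right)} = a - 4 Q$ ($c{\left(Q,a \right)} = Q \left(-4\right) + a = - 4 Q + a = a - 4 Q$)
$s{\left(u \right)} = \frac{-12 + u}{2 u}$ ($s{\left(u \right)} = \frac{u + \left(0 - 12\right)}{u + u} = \frac{u + \left(0 - 12\right)}{2 u} = \left(u - 12\right) \frac{1}{2 u} = \left(-12 + u\right) \frac{1}{2 u} = \frac{-12 + u}{2 u}$)
$\left(s{\left(\left(7 - 4\right) \left(-1 + 0\right) \right)} - 92\right)^{2} = \left(\frac{-12 + \left(7 - 4\right) \left(-1 + 0\right)}{2 \left(7 - 4\right) \left(-1 + 0\right)} - 92\right)^{2} = \left(\frac{-12 + 3 \left(-1\right)}{2 \cdot 3 \left(-1\right)} - 92\right)^{2} = \left(\frac{-12 - 3}{2 \left(-3\right)} - 92\right)^{2} = \left(\frac{1}{2} \left(- \frac{1}{3}\right) \left(-15\right) - 92\right)^{2} = \left(\frac{5}{2} - 92\right)^{2} = \left(- \frac{179}{2}\right)^{2} = \frac{32041}{4}$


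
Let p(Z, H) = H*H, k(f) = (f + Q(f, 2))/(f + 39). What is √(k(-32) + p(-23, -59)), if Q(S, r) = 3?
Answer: √170366/7 ≈ 58.965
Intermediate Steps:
k(f) = (3 + f)/(39 + f) (k(f) = (f + 3)/(f + 39) = (3 + f)/(39 + f))
p(Z, H) = H²
√(k(-32) + p(-23, -59)) = √((3 - 32)/(39 - 32) + (-59)²) = √(-29/7 + 3481) = √(24338/7) = √170366/7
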